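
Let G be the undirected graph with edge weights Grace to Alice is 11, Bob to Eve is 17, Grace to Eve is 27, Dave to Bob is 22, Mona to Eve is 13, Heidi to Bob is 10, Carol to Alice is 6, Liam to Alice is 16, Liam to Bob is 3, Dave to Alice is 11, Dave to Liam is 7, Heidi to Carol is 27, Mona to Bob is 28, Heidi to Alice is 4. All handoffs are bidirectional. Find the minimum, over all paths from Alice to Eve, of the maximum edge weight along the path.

17

Some routes from Alice to Eve:
Alice→Heidi→Bob→Eve: max(4, 10, 17) = 17
Alice→Liam→Bob→Eve: max(16, 3, 17) = 17
Alice→Dave→Liam→Bob→Eve: max(11, 7, 3, 17) = 17
Alice→Liam→Dave→Bob→Eve: max(16, 7, 22, 17) = 22
Smallest bottleneck: 17.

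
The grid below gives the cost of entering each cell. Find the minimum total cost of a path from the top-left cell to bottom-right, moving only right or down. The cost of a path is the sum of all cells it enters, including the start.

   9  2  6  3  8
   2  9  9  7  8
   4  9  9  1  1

29

Best path: (0,0) (0,1) (0,2) (0,3) (1,3) (2,3) (2,4)
Cost: 9 + 2 + 6 + 3 + 7 + 1 + 1 = 29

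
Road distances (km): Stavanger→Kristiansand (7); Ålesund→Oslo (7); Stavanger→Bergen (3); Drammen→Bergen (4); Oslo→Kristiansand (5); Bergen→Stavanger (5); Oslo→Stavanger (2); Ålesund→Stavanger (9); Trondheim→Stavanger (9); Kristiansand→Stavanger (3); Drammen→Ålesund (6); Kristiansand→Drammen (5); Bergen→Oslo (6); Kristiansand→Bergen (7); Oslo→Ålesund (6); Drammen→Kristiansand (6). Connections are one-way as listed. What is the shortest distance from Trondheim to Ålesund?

24

Paths from Trondheim to Ålesund:
Trondheim - Stavanger - Bergen - Oslo - Ålesund: 9 + 3 + 6 + 6 = 24
Trondheim - Stavanger - Kristiansand - Bergen - Oslo - Ålesund: 9 + 7 + 7 + 6 + 6 = 35
Trondheim - Stavanger - Kristiansand - Drammen - Ålesund: 9 + 7 + 5 + 6 = 27
Trondheim - Stavanger - Kristiansand - Drammen - Bergen - Oslo - Ålesund: 9 + 7 + 5 + 4 + 6 + 6 = 37
Trondheim - Stavanger - Bergen - Oslo - Kristiansand - Drammen - Ålesund: 9 + 3 + 6 + 5 + 5 + 6 = 34
Shortest: 24 km.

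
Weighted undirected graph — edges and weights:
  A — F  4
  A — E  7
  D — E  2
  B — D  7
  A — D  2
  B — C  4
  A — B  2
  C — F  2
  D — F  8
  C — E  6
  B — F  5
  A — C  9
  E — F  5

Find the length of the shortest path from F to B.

A few of the F→B routes:
F → A → B: 4 + 2 = 6
F → B: 5
F → D → A → B: 8 + 2 + 2 = 12
F → E → D → A → B: 5 + 2 + 2 + 2 = 11
F → C → B: 2 + 4 = 6
Best route has total 5.

5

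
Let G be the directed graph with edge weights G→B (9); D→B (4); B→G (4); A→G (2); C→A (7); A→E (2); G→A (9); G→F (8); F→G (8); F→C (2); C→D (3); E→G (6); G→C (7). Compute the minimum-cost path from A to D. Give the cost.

Paths from A to D:
A → E → G → F → C → D: 2 + 6 + 8 + 2 + 3 = 21
A → G → C → D: 2 + 7 + 3 = 12
A → G → F → C → D: 2 + 8 + 2 + 3 = 15
A → E → G → C → D: 2 + 6 + 7 + 3 = 18
Best route has total 12.

12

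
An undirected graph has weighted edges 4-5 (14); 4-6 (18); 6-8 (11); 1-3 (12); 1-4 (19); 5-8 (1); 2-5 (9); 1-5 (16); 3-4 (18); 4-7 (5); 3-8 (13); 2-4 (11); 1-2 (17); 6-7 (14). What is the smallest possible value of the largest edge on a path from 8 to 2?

9

Some routes from 8 to 2:
8 → 6 → 7 → 4 → 5 → 2: max(11, 14, 5, 14, 9) = 14
8 → 5 → 4 → 2: max(1, 14, 11) = 14
8 → 5 → 2: max(1, 9) = 9
8 → 3 → 1 → 5 → 4 → 2: max(13, 12, 16, 14, 11) = 16
8 → 6 → 7 → 4 → 2: max(11, 14, 5, 11) = 14
8 → 3 → 1 → 5 → 2: max(13, 12, 16, 9) = 16
The minimum achievable maximum is 9.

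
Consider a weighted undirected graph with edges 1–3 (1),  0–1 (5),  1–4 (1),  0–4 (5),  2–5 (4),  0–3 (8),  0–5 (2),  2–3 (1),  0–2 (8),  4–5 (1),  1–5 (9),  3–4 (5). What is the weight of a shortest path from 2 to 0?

A few of the 2→0 routes:
2 - 3 - 1 - 4 - 0: 1 + 1 + 1 + 5 = 8
2 - 3 - 1 - 4 - 5 - 0: 1 + 1 + 1 + 1 + 2 = 6
2 - 5 - 0: 4 + 2 = 6
2 - 0: 8
2 - 3 - 1 - 0: 1 + 1 + 5 = 7
Shortest: 6.

6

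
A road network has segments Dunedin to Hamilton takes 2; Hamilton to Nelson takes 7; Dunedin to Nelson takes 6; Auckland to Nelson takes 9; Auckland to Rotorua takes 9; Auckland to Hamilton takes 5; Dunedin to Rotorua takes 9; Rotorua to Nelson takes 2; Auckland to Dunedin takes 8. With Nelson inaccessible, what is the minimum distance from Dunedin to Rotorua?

Candidate routes:
Dunedin → Hamilton → Auckland → Rotorua: 2 + 5 + 9 = 16
Dunedin → Rotorua: 9
Dunedin → Auckland → Rotorua: 8 + 9 = 17
Best route has total 9.

9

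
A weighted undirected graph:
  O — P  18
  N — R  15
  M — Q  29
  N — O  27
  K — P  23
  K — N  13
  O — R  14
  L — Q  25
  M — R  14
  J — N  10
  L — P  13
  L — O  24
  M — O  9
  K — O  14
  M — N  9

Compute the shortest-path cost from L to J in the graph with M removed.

59

Checking several routes:
L -> O -> K -> N -> J: 24 + 14 + 13 + 10 = 61
L -> O -> R -> N -> J: 24 + 14 + 15 + 10 = 63
L -> P -> O -> K -> N -> J: 13 + 18 + 14 + 13 + 10 = 68
L -> P -> K -> N -> J: 13 + 23 + 13 + 10 = 59
L -> O -> N -> J: 24 + 27 + 10 = 61
The minimum is 59.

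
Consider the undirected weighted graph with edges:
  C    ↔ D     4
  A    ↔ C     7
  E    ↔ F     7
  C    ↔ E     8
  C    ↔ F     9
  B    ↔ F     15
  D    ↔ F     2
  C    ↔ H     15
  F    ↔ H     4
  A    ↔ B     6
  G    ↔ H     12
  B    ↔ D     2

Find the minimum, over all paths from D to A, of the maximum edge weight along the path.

6

Some routes from D to A:
D -> F -> E -> C -> A: max(2, 7, 8, 7) = 8
D -> B -> A: max(2, 6) = 6
D -> C -> A: max(4, 7) = 7
Smallest bottleneck: 6.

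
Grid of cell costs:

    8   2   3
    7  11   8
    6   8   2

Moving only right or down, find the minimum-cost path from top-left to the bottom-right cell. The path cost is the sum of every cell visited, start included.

23

Take r0c0→r0c1→r0c2→r1c2→r2c2 for a total of 8 + 2 + 3 + 8 + 2 = 23.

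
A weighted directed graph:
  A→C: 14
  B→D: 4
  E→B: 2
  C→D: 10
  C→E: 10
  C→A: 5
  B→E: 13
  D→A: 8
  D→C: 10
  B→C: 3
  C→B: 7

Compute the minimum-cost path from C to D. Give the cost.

Paths from C to D:
C - B - D: 7 + 4 = 11
C - E - B - D: 10 + 2 + 4 = 16
C - D: 10
The minimum is 10.

10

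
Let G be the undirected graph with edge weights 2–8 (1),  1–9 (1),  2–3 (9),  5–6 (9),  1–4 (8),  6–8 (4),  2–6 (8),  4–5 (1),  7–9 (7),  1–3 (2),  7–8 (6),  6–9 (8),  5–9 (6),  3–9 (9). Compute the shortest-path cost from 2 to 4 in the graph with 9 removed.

Paths from 2 to 4 avoiding 9:
2-8-6-5-4: 1 + 4 + 9 + 1 = 15
2-6-5-4: 8 + 9 + 1 = 18
2-3-1-4: 9 + 2 + 8 = 19
Best route has total 15.

15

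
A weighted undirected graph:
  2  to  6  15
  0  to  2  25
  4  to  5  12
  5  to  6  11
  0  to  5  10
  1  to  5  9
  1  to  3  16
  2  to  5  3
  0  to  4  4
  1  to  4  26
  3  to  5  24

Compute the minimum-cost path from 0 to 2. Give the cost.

A few of the 0→2 routes:
0 - 4 - 5 - 2: 4 + 12 + 3 = 19
0 - 2: 25
0 - 5 - 6 - 2: 10 + 11 + 15 = 36
0 - 4 - 5 - 6 - 2: 4 + 12 + 11 + 15 = 42
0 - 5 - 2: 10 + 3 = 13
Shortest: 13.

13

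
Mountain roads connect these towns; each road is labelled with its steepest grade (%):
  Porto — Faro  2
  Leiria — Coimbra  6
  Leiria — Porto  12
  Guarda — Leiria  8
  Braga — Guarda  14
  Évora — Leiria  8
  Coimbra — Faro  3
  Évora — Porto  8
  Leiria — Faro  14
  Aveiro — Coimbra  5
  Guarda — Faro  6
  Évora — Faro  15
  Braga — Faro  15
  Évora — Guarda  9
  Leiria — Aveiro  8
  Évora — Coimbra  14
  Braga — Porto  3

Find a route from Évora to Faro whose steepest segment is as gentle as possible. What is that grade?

Checking several routes:
Évora-Porto-Faro: max(8, 2) = 8
Évora-Leiria-Guarda-Faro: max(8, 8, 6) = 8
Évora-Guarda-Faro: max(9, 6) = 9
Évora-Leiria-Coimbra-Faro: max(8, 6, 3) = 8
Évora-Leiria-Aveiro-Coimbra-Faro: max(8, 8, 5, 3) = 8
Évora-Guarda-Leiria-Aveiro-Coimbra-Faro: max(9, 8, 8, 5, 3) = 9
The minimum achievable maximum is 8%.

8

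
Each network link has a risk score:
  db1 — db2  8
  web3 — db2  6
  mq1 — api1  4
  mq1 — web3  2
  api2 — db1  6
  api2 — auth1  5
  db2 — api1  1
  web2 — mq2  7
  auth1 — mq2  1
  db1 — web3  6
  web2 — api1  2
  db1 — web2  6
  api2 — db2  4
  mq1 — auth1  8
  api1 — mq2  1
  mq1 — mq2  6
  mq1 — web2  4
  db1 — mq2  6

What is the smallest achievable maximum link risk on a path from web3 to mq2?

4

Comparing a few candidate routes:
web3 -> mq1 -> web2 -> api1 -> db2 -> api2 -> auth1 -> mq2: max(2, 4, 2, 1, 4, 5, 1) = 5
web3 -> mq1 -> web2 -> api1 -> mq2: max(2, 4, 2, 1) = 4
web3 -> mq1 -> api1 -> db2 -> api2 -> auth1 -> mq2: max(2, 4, 1, 4, 5, 1) = 5
web3 -> mq1 -> api1 -> mq2: max(2, 4, 1) = 4
web3 -> db1 -> web2 -> api1 -> mq1 -> mq2: max(6, 6, 2, 4, 6) = 6
The minimum achievable maximum is 4.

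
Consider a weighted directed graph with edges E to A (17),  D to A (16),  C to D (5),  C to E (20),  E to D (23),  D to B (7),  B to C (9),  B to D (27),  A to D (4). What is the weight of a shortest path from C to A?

Paths from C to A:
C -> E -> A: 20 + 17 = 37
C -> D -> A: 5 + 16 = 21
C -> E -> D -> A: 20 + 23 + 16 = 59
The minimum is 21.

21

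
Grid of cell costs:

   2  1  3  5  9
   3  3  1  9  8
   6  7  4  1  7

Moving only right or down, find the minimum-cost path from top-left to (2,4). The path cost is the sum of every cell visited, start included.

19

Path [0,0] -> [0,1] -> [0,2] -> [1,2] -> [2,2] -> [2,3] -> [2,4]: 2 + 1 + 3 + 1 + 4 + 1 + 7 = 19.
For comparison, the top-then-right route costs 35.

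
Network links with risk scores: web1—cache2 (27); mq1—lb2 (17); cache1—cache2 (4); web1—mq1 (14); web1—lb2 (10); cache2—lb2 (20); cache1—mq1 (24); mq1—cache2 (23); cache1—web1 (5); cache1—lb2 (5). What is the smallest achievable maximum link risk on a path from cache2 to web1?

Some routes from cache2 to web1:
cache2 - cache1 - web1: max(4, 5) = 5
cache2 - cache1 - lb2 - web1: max(4, 5, 10) = 10
cache2 - cache1 - lb2 - mq1 - web1: max(4, 5, 17, 14) = 17
Best route has worst link 5.

5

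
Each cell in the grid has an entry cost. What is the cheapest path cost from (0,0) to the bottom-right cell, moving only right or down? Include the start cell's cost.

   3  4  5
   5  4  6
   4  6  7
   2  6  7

One optimal route is r0c0 r1c0 r2c0 r3c0 r3c1 r3c2.
Its cost is 3 + 5 + 4 + 2 + 6 + 7 = 27.
For comparison, the top-then-right route costs 32.

27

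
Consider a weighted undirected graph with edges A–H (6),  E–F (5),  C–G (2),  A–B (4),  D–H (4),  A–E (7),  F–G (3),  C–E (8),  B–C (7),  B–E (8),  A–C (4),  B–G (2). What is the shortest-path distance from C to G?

2

A few of the C→G routes:
C - G: 2
C - B - G: 7 + 2 = 9
C - A - B - G: 4 + 4 + 2 = 10
Shortest: 2.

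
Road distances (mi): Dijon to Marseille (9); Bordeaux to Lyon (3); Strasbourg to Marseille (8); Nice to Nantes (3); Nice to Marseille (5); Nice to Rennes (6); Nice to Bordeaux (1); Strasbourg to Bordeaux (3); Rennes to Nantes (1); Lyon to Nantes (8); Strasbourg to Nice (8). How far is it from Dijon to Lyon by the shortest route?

Checking several routes:
Dijon→Marseille→Nice→Nantes→Lyon: 9 + 5 + 3 + 8 = 25
Dijon→Marseille→Strasbourg→Bordeaux→Lyon: 9 + 8 + 3 + 3 = 23
Dijon→Marseille→Nice→Bordeaux→Lyon: 9 + 5 + 1 + 3 = 18
The minimum is 18 mi.

18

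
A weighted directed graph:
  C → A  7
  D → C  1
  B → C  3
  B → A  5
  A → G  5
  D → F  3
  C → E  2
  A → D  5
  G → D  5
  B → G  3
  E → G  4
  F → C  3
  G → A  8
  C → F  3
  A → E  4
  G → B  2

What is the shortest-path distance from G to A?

7

Comparing a few candidate routes:
G→B→A: 2 + 5 = 7
G→B→C→A: 2 + 3 + 7 = 12
G→A: 8
The minimum is 7.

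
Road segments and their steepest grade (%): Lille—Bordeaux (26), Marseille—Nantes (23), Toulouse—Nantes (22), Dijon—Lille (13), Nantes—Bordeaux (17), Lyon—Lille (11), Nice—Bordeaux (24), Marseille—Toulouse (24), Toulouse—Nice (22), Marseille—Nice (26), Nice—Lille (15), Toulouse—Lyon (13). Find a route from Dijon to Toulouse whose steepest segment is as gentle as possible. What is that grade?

Comparing a few candidate routes:
Dijon → Lille → Nice → Toulouse: max(13, 15, 22) = 22
Dijon → Lille → Lyon → Toulouse: max(13, 11, 13) = 13
Dijon → Lille → Nice → Bordeaux → Nantes → Toulouse: max(13, 15, 24, 17, 22) = 24
Dijon → Lille → Nice → Bordeaux → Nantes → Marseille → Toulouse: max(13, 15, 24, 17, 23, 24) = 24
The minimum achievable maximum is 13%.

13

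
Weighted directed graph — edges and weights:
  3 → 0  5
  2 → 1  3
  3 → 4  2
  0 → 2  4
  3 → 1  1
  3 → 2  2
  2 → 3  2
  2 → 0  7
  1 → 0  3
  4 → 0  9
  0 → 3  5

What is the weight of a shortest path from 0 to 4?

Paths from 0 to 4:
0 → 2 → 3 → 4: 4 + 2 + 2 = 8
0 → 3 → 4: 5 + 2 = 7
Shortest: 7.

7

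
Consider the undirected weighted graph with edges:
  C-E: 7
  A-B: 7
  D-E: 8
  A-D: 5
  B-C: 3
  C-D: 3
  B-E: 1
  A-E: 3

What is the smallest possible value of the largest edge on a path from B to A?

3

Comparing a few candidate routes:
B → A: max(7) = 7
B → E → A: max(1, 3) = 3
B → E → C → D → A: max(1, 7, 3, 5) = 7
B → C → E → A: max(3, 7, 3) = 7
B → C → D → A: max(3, 3, 5) = 5
The minimum achievable maximum is 3.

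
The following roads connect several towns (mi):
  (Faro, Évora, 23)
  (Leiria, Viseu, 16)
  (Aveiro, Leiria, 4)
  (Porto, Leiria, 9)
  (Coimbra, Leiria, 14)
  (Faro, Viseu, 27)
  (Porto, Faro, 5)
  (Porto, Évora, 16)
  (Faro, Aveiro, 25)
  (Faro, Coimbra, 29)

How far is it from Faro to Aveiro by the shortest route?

Checking several routes:
Faro → Coimbra → Leiria → Aveiro: 29 + 14 + 4 = 47
Faro → Aveiro: 25
Faro → Porto → Leiria → Aveiro: 5 + 9 + 4 = 18
Shortest: 18 mi.

18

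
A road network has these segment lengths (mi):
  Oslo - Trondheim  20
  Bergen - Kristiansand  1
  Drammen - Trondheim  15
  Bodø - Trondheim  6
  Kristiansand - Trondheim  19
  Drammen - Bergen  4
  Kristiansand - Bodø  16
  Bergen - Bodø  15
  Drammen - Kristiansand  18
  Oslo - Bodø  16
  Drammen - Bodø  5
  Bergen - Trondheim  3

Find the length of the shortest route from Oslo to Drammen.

A few of the Oslo→Drammen routes:
Oslo-Bodø-Drammen: 16 + 5 = 21
Oslo-Bodø-Trondheim-Bergen-Drammen: 16 + 6 + 3 + 4 = 29
Oslo-Trondheim-Bergen-Drammen: 20 + 3 + 4 = 27
Best route has total 21 mi.

21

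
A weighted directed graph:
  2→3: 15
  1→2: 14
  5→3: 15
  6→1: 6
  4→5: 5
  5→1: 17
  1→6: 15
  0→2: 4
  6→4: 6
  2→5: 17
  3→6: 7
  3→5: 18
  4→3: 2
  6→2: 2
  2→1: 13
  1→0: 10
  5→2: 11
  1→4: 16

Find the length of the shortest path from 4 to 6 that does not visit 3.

Paths from 4 to 6 avoiding 3:
4 -> 5 -> 2 -> 1 -> 6: 5 + 11 + 13 + 15 = 44
4 -> 5 -> 1 -> 6: 5 + 17 + 15 = 37
Best route has total 37.

37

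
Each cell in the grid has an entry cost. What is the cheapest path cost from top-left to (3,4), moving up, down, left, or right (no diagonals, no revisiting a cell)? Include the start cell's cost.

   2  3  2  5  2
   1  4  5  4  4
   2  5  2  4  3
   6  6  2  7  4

Best path: (0,0) (1,0) (2,0) (2,1) (2,2) (2,3) (2,4) (3,4)
Cost: 2 + 1 + 2 + 5 + 2 + 4 + 3 + 4 = 23

23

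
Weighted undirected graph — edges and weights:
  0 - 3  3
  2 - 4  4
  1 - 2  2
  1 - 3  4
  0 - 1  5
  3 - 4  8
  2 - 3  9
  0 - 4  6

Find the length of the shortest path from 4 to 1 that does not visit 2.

11

Routes from 4 to 1 avoiding 2:
4→3→1: 8 + 4 = 12
4→0→3→1: 6 + 3 + 4 = 13
4→0→1: 6 + 5 = 11
4→3→0→1: 8 + 3 + 5 = 16
The minimum is 11.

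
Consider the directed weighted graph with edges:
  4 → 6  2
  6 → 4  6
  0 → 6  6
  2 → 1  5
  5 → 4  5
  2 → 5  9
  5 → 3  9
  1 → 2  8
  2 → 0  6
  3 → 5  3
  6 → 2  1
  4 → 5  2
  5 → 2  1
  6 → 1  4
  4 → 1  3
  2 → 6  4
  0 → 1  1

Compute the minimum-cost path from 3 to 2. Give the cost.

4

Candidate routes:
3→5→2: 3 + 1 = 4
3→5→4→6→2: 3 + 5 + 2 + 1 = 11
3→5→4→1→2: 3 + 5 + 3 + 8 = 19
3→5→4→6→1→2: 3 + 5 + 2 + 4 + 8 = 22
Best route has total 4.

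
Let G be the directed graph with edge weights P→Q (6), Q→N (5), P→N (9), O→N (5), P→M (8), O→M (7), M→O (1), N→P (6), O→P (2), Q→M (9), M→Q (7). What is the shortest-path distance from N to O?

Candidate routes:
N → P → M → O: 6 + 8 + 1 = 15
N → P → Q → M → O: 6 + 6 + 9 + 1 = 22
Best route has total 15.

15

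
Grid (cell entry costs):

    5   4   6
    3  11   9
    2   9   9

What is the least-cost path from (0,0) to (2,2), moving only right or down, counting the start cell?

Take r0c0 r1c0 r2c0 r2c1 r2c2 for a total of 5 + 3 + 2 + 9 + 9 = 28.
(Top row then right column would cost 33.)

28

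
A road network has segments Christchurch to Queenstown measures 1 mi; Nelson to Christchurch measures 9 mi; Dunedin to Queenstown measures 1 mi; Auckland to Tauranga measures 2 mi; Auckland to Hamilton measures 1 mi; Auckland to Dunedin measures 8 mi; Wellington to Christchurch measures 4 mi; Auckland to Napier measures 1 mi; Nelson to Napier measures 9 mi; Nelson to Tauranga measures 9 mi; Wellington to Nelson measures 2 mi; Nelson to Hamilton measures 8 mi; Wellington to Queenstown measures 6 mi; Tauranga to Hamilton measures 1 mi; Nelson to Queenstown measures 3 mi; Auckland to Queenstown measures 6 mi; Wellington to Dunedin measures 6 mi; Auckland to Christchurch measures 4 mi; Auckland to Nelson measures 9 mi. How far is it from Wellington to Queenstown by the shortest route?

5

Comparing a few candidate routes:
Wellington-Nelson-Queenstown: 2 + 3 = 5
Wellington-Queenstown: 6
Wellington-Christchurch-Queenstown: 4 + 1 = 5
Wellington-Dunedin-Queenstown: 6 + 1 = 7
The minimum is 5 mi.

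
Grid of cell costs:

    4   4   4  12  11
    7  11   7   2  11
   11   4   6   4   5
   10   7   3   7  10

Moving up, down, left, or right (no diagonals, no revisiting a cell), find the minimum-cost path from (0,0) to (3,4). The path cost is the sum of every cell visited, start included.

Best path: (0,0)→(0,1)→(0,2)→(1,2)→(1,3)→(2,3)→(2,4)→(3,4)
Cost: 4 + 4 + 4 + 7 + 2 + 4 + 5 + 10 = 40

40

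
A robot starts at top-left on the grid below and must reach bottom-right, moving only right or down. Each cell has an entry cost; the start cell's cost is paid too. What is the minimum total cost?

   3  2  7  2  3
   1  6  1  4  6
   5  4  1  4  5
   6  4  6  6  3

Path r0c0 → r1c0 → r1c1 → r1c2 → r2c2 → r2c3 → r2c4 → r3c4: 3 + 1 + 6 + 1 + 1 + 4 + 5 + 3 = 24.

24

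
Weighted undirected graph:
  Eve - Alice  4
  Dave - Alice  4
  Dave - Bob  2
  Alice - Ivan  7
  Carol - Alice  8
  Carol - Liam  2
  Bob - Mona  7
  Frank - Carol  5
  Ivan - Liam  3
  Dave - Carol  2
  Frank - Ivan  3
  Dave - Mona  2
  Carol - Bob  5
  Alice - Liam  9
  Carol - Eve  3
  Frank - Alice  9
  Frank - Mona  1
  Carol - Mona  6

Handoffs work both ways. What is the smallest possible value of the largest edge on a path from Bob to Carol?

2

Some routes from Bob to Carol:
Bob -> Dave -> Carol: max(2, 2) = 2
Bob -> Dave -> Alice -> Eve -> Carol: max(2, 4, 4, 3) = 4
Bob -> Dave -> Mona -> Frank -> Ivan -> Liam -> Carol: max(2, 2, 1, 3, 3, 2) = 3
Smallest bottleneck: 2.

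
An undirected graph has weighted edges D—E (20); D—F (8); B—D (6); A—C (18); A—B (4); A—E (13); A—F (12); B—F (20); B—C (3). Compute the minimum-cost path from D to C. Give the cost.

9

A few of the D→C routes:
D → B → C: 6 + 3 = 9
D → F → A → B → C: 8 + 12 + 4 + 3 = 27
D → F → B → C: 8 + 20 + 3 = 31
D → B → A → C: 6 + 4 + 18 = 28
Best route has total 9.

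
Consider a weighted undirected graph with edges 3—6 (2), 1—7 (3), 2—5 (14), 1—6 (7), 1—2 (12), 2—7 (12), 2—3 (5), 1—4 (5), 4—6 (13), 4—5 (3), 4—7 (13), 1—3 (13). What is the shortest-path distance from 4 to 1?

5

Checking several routes:
4 - 6 - 1: 13 + 7 = 20
4 - 6 - 3 - 1: 13 + 2 + 13 = 28
4 - 1: 5
4 - 7 - 1: 13 + 3 = 16
Shortest: 5.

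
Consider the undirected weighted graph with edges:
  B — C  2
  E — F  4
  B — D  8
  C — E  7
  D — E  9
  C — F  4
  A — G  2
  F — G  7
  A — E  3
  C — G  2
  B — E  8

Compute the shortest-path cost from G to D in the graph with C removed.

14

A few of the G→D routes:
G→F→E→D: 7 + 4 + 9 = 20
G→A→E→D: 2 + 3 + 9 = 14
G→A→E→B→D: 2 + 3 + 8 + 8 = 21
The minimum is 14.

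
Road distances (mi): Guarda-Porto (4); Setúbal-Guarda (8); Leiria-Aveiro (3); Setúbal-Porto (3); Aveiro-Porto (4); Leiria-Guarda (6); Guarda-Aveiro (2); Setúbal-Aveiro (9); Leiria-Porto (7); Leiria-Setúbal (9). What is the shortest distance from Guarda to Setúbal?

7

Some routes from Guarda to Setúbal:
Guarda - Aveiro - Setúbal: 2 + 9 = 11
Guarda - Aveiro - Porto - Setúbal: 2 + 4 + 3 = 9
Guarda - Porto - Setúbal: 4 + 3 = 7
Guarda - Aveiro - Leiria - Porto - Setúbal: 2 + 3 + 7 + 3 = 15
Guarda - Aveiro - Leiria - Setúbal: 2 + 3 + 9 = 14
Guarda - Setúbal: 8
The minimum is 7 mi.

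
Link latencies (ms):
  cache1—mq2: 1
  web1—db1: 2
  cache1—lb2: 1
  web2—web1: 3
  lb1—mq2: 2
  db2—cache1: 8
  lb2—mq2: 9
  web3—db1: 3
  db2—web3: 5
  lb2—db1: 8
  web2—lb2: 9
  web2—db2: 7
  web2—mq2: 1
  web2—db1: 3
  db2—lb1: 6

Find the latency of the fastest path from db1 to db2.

Comparing a few candidate routes:
db1-web2-db2: 3 + 7 = 10
db1-web3-db2: 3 + 5 = 8
db1-web2-mq2-lb1-db2: 3 + 1 + 2 + 6 = 12
Shortest: 8 ms.

8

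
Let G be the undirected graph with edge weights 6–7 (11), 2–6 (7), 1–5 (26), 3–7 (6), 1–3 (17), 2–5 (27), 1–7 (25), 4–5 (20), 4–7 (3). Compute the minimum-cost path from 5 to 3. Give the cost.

29

Checking several routes:
5-1-3: 26 + 17 = 43
5-1-7-3: 26 + 25 + 6 = 57
5-4-7-3: 20 + 3 + 6 = 29
5-2-6-7-3: 27 + 7 + 11 + 6 = 51
Shortest: 29.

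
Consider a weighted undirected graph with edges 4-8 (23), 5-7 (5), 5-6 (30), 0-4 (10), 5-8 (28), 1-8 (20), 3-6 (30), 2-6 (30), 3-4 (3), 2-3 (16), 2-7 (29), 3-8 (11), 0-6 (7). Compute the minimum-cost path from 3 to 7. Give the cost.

Some routes from 3 to 7:
3 → 4 → 0 → 6 → 5 → 7: 3 + 10 + 7 + 30 + 5 = 55
3 → 2 → 7: 16 + 29 = 45
3 → 8 → 5 → 7: 11 + 28 + 5 = 44
Best route has total 44.

44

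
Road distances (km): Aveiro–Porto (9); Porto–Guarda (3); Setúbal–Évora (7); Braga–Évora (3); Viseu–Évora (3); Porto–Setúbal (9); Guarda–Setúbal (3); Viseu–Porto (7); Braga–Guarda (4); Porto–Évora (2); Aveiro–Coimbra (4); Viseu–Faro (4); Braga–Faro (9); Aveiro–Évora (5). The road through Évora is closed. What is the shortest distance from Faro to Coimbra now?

24

Routes from Faro to Coimbra avoiding Évora:
Faro→Braga→Guarda→Porto→Aveiro→Coimbra: 9 + 4 + 3 + 9 + 4 = 29
Faro→Viseu→Porto→Aveiro→Coimbra: 4 + 7 + 9 + 4 = 24
Faro→Braga→Guarda→Setúbal→Porto→Aveiro→Coimbra: 9 + 4 + 3 + 9 + 9 + 4 = 38
Shortest: 24 km.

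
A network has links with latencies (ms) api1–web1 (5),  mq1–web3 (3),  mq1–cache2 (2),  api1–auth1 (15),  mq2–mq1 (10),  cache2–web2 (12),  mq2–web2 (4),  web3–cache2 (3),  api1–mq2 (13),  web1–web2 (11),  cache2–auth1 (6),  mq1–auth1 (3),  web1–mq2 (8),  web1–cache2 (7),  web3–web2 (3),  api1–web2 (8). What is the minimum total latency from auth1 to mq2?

Comparing a few candidate routes:
auth1-mq1-web3-web2-mq2: 3 + 3 + 3 + 4 = 13
auth1-mq1-mq2: 3 + 10 = 13
auth1-cache2-mq1-web3-web2-mq2: 6 + 2 + 3 + 3 + 4 = 18
auth1-mq1-cache2-web3-web2-mq2: 3 + 2 + 3 + 3 + 4 = 15
auth1-cache2-web3-web2-mq2: 6 + 3 + 3 + 4 = 16
auth1-cache2-mq1-mq2: 6 + 2 + 10 = 18
Best route has total 13 ms.

13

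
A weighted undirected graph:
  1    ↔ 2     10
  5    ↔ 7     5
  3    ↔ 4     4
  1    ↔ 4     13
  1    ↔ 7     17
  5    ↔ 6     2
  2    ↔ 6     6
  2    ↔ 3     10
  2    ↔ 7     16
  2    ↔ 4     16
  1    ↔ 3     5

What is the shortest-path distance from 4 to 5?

A few of the 4→5 routes:
4 - 3 - 2 - 6 - 5: 4 + 10 + 6 + 2 = 22
4 - 2 - 6 - 5: 16 + 6 + 2 = 24
4 - 3 - 1 - 2 - 6 - 5: 4 + 5 + 10 + 6 + 2 = 27
Shortest: 22.

22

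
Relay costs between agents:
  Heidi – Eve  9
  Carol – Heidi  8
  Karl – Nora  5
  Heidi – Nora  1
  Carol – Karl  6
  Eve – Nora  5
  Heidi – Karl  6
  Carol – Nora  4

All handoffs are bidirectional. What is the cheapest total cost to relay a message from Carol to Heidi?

5

Some routes from Carol to Heidi:
Carol -> Nora -> Heidi: 4 + 1 = 5
Carol -> Karl -> Heidi: 6 + 6 = 12
Carol -> Heidi: 8
The minimum is 5.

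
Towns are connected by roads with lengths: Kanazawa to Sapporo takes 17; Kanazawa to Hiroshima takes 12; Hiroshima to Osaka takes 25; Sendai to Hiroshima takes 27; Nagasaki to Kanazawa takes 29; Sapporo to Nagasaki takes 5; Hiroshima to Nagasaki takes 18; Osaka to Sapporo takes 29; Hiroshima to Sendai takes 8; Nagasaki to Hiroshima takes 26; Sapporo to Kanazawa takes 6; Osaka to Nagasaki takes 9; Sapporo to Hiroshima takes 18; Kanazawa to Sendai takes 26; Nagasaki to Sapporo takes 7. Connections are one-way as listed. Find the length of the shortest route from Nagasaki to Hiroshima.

A few of the Nagasaki→Hiroshima routes:
Nagasaki-Sapporo-Hiroshima: 7 + 18 = 25
Nagasaki-Kanazawa-Hiroshima: 29 + 12 = 41
Nagasaki-Sapporo-Kanazawa-Hiroshima: 7 + 6 + 12 = 25
Nagasaki-Hiroshima: 26
Nagasaki-Kanazawa-Sapporo-Hiroshima: 29 + 17 + 18 = 64
Nagasaki-Sapporo-Kanazawa-Sendai-Hiroshima: 7 + 6 + 26 + 27 = 66
Shortest: 25.

25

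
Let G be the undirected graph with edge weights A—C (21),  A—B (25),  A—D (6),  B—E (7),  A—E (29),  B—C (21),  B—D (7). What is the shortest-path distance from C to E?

A few of the C→E routes:
C - A - D - B - E: 21 + 6 + 7 + 7 = 41
C - A - E: 21 + 29 = 50
C - B - E: 21 + 7 = 28
Best route has total 28.

28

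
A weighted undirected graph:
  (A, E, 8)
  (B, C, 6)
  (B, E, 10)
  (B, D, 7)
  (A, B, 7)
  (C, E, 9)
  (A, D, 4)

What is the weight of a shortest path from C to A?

13

Routes from C to A:
C → E → A: 9 + 8 = 17
C → B → A: 6 + 7 = 13
C → B → E → A: 6 + 10 + 8 = 24
C → B → D → A: 6 + 7 + 4 = 17
C → E → B → A: 9 + 10 + 7 = 26
C → E → B → D → A: 9 + 10 + 7 + 4 = 30
Best route has total 13.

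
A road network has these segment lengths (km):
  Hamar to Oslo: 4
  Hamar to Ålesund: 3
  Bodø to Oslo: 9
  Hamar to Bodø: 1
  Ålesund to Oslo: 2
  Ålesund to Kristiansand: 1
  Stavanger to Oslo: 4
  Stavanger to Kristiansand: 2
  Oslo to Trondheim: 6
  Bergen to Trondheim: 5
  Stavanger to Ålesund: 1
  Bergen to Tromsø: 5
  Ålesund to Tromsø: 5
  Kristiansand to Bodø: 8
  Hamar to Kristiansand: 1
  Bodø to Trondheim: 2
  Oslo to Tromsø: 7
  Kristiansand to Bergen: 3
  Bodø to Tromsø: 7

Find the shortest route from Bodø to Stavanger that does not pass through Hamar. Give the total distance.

10

Some routes from Bodø to Stavanger avoiding Hamar:
Bodø → Kristiansand → Ålesund → Stavanger: 8 + 1 + 1 = 10
Bodø → Kristiansand → Stavanger: 8 + 2 = 10
Bodø → Trondheim → Oslo → Stavanger: 2 + 6 + 4 = 12
Bodø → Oslo → Ålesund → Stavanger: 9 + 2 + 1 = 12
Bodø → Trondheim → Oslo → Ålesund → Stavanger: 2 + 6 + 2 + 1 = 11
Shortest: 10 km.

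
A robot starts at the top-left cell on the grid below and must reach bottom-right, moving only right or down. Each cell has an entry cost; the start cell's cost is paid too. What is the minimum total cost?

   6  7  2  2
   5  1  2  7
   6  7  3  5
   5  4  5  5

27

One optimal route is r0c0 r1c0 r1c1 r1c2 r2c2 r2c3 r3c3.
Its cost is 6 + 5 + 1 + 2 + 3 + 5 + 5 = 27.
(Top row then right column would cost 34.)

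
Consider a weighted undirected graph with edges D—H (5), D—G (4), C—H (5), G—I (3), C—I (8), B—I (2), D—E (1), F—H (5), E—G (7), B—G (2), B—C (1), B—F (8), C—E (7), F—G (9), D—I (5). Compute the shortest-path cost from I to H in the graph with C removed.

10

A few of the I→H routes:
I-B-G-D-H: 2 + 2 + 4 + 5 = 13
I-G-D-H: 3 + 4 + 5 = 12
I-D-H: 5 + 5 = 10
I-B-F-H: 2 + 8 + 5 = 15
The minimum is 10.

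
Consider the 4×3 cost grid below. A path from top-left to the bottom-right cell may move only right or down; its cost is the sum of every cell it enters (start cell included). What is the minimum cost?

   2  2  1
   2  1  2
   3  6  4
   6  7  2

One optimal route is [0,0] -> [0,1] -> [0,2] -> [1,2] -> [2,2] -> [3,2].
Its cost is 2 + 2 + 1 + 2 + 4 + 2 = 13.

13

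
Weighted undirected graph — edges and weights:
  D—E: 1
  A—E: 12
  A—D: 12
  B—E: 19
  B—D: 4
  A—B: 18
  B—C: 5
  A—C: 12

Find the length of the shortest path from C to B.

5

Some routes from C to B:
C-B: 5
C-A-E-D-B: 12 + 12 + 1 + 4 = 29
C-A-D-B: 12 + 12 + 4 = 28
The minimum is 5.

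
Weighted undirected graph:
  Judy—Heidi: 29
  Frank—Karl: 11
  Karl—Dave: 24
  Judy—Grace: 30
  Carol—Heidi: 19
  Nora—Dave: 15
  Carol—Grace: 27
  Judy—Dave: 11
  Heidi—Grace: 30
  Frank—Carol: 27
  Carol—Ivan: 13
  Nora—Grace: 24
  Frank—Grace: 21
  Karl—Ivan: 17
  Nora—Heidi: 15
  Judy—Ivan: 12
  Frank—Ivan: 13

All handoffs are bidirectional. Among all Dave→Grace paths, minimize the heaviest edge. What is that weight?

Comparing a few candidate routes:
Dave - Nora - Heidi - Carol - Ivan - Frank - Grace: max(15, 15, 19, 13, 13, 21) = 21
Dave - Karl - Frank - Grace: max(24, 11, 21) = 24
Dave - Judy - Ivan - Frank - Grace: max(11, 12, 13, 21) = 21
Dave - Nora - Grace: max(15, 24) = 24
Dave - Nora - Heidi - Carol - Ivan - Karl - Frank - Grace: max(15, 15, 19, 13, 17, 11, 21) = 21
Dave - Judy - Ivan - Karl - Frank - Grace: max(11, 12, 17, 11, 21) = 21
The minimum achievable maximum is 21.

21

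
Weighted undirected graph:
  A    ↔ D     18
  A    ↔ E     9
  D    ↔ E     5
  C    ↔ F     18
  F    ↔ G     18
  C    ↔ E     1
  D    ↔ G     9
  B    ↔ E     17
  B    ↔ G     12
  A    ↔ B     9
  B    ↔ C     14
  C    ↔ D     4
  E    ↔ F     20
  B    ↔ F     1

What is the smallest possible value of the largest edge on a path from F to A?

9

Comparing a few candidate routes:
F - B - E - A: max(1, 17, 9) = 17
F - B - A: max(1, 9) = 9
F - B - G - D - C - E - A: max(1, 12, 9, 4, 1, 9) = 12
F - B - G - D - E - A: max(1, 12, 9, 5, 9) = 12
F - B - C - D - E - A: max(1, 14, 4, 5, 9) = 14
F - B - C - E - A: max(1, 14, 1, 9) = 14
Smallest bottleneck: 9.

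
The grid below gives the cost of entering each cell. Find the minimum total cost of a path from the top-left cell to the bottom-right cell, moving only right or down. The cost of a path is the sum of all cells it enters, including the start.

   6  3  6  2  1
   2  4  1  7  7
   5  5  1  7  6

Cheapest: r0c0 r1c0 r1c1 r1c2 r2c2 r2c3 r2c4
  6 + 2 + 4 + 1 + 1 + 7 + 6 = 27
(Top row then right column would cost 31.)

27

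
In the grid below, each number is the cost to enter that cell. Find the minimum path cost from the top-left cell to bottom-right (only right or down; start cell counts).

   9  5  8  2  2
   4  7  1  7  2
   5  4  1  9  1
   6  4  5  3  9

38

Cheapest: (0,0)→(0,1)→(0,2)→(0,3)→(0,4)→(1,4)→(2,4)→(3,4)
  9 + 5 + 8 + 2 + 2 + 2 + 1 + 9 = 38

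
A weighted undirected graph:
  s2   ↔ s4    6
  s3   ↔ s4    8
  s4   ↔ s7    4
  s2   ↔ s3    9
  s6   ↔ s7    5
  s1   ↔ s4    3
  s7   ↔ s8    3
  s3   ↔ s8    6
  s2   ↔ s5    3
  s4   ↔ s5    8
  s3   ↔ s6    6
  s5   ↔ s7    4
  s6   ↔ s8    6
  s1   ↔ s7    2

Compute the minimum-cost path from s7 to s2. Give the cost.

7

Checking several routes:
s7 → s5 → s2: 4 + 3 = 7
s7 → s1 → s4 → s2: 2 + 3 + 6 = 11
s7 → s4 → s5 → s2: 4 + 8 + 3 = 15
s7 → s4 → s2: 4 + 6 = 10
s7 → s1 → s4 → s5 → s2: 2 + 3 + 8 + 3 = 16
Best route has total 7.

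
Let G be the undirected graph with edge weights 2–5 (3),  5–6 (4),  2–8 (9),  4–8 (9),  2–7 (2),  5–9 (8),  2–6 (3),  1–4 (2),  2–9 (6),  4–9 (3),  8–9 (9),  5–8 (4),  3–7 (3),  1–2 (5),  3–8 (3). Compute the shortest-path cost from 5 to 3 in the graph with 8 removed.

Routes from 5 to 3 avoiding 8:
5 -> 2 -> 7 -> 3: 3 + 2 + 3 = 8
5 -> 9 -> 4 -> 1 -> 2 -> 7 -> 3: 8 + 3 + 2 + 5 + 2 + 3 = 23
5 -> 6 -> 2 -> 7 -> 3: 4 + 3 + 2 + 3 = 12
5 -> 9 -> 2 -> 7 -> 3: 8 + 6 + 2 + 3 = 19
Shortest: 8.

8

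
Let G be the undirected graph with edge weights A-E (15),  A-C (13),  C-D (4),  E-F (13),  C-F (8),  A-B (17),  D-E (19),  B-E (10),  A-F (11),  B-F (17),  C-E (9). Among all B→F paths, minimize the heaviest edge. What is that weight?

Some routes from B to F:
B-E-F: max(10, 13) = 13
B-E-A-C-F: max(10, 15, 13, 8) = 15
B-E-C-A-F: max(10, 9, 13, 11) = 13
B-E-C-F: max(10, 9, 8) = 10
B-A-F: max(17, 11) = 17
B-E-A-F: max(10, 15, 11) = 15
The minimum achievable maximum is 10.

10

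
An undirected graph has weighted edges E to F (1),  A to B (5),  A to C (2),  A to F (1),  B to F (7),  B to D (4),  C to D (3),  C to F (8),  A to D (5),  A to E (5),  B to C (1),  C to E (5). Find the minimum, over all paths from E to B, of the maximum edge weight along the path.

Some routes from E to B:
E - F - A - C - B: max(1, 1, 2, 1) = 2
E - F - A - C - D - B: max(1, 1, 2, 3, 4) = 4
E - F - A - B: max(1, 1, 5) = 5
Best route has worst link 2.

2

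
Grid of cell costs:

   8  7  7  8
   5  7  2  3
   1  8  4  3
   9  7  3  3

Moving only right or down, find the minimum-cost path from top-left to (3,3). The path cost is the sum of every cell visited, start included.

One optimal route is (0,0) (1,0) (1,1) (1,2) (1,3) (2,3) (3,3).
Its cost is 8 + 5 + 7 + 2 + 3 + 3 + 3 = 31.
For comparison, the top-then-right route costs 39.

31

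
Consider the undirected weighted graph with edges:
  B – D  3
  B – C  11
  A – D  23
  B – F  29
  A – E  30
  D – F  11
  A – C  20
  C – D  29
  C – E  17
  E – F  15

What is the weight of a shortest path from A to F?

Comparing a few candidate routes:
A → E → F: 30 + 15 = 45
A → D → F: 23 + 11 = 34
A → C → B → D → F: 20 + 11 + 3 + 11 = 45
The minimum is 34.

34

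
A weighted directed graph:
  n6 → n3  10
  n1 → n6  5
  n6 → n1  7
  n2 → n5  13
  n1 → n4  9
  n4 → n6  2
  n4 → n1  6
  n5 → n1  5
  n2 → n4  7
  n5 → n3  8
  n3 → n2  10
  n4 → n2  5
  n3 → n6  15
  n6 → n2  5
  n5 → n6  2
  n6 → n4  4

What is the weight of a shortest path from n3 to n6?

A few of the n3→n6 routes:
n3-n2-n5-n6: 10 + 13 + 2 = 25
n3-n6: 15
n3-n2-n4-n6: 10 + 7 + 2 = 19
Shortest: 15.

15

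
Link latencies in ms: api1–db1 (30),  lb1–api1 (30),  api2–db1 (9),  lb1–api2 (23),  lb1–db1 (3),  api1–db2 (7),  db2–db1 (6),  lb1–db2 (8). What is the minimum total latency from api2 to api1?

Some routes from api2 to api1:
api2 → lb1 → db2 → api1: 23 + 8 + 7 = 38
api2 → db1 → lb1 → db2 → api1: 9 + 3 + 8 + 7 = 27
api2 → db1 → db2 → api1: 9 + 6 + 7 = 22
api2 → lb1 → db1 → db2 → api1: 23 + 3 + 6 + 7 = 39
The minimum is 22 ms.

22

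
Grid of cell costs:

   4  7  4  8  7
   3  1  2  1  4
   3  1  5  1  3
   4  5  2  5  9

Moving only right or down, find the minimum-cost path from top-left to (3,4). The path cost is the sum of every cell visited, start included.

One optimal route is [0,0] -> [1,0] -> [1,1] -> [1,2] -> [1,3] -> [2,3] -> [2,4] -> [3,4].
Its cost is 4 + 3 + 1 + 2 + 1 + 1 + 3 + 9 = 24.

24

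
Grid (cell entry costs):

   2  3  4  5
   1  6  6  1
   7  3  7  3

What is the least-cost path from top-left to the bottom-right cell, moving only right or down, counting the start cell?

18

One optimal route is [0,0] -> [0,1] -> [0,2] -> [0,3] -> [1,3] -> [2,3].
Its cost is 2 + 3 + 4 + 5 + 1 + 3 = 18.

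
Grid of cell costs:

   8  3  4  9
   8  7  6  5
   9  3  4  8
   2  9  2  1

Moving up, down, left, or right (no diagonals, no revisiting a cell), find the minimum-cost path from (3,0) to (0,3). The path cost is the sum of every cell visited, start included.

36

Best path: r3c0→r3c1→r3c2→r2c2→r1c2→r0c2→r0c3
Cost: 2 + 9 + 2 + 4 + 6 + 4 + 9 = 36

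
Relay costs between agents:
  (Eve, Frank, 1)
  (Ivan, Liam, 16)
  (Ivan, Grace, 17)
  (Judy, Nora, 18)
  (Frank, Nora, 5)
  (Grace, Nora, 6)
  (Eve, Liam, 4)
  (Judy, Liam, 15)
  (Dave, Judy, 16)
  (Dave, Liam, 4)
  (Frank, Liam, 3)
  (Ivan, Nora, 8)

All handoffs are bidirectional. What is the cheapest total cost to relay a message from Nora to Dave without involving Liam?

34

Paths from Nora to Dave avoiding Liam:
Nora - Judy - Dave: 18 + 16 = 34
The minimum is 34.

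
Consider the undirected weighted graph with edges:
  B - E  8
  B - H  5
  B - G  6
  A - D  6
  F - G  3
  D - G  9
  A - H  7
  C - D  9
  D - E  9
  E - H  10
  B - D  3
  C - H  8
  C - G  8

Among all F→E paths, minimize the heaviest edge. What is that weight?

8

Some routes from F to E:
F - G - B - E: max(3, 6, 8) = 8
F - G - C - D - B - E: max(3, 8, 9, 3, 8) = 9
F - G - C - H - B - E: max(3, 8, 8, 5, 8) = 8
F - G - C - H - A - D - B - E: max(3, 8, 8, 7, 6, 3, 8) = 8
Best route has worst link 8.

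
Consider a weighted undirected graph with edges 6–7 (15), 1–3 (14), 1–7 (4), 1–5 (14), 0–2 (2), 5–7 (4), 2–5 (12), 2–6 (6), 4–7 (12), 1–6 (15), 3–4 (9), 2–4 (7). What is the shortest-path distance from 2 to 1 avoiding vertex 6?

Some routes from 2 to 1 avoiding 6:
2 -> 4 -> 7 -> 1: 7 + 12 + 4 = 23
2 -> 5 -> 7 -> 1: 12 + 4 + 4 = 20
2 -> 5 -> 1: 12 + 14 = 26
Best route has total 20.

20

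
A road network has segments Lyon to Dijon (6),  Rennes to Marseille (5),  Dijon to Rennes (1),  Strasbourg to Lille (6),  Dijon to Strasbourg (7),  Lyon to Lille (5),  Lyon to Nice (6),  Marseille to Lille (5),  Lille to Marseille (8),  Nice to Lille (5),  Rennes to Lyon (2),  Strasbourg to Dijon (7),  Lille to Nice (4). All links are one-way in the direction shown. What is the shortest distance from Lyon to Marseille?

12

Candidate routes:
Lyon → Nice → Lille → Marseille: 6 + 5 + 8 = 19
Lyon → Dijon → Strasbourg → Lille → Marseille: 6 + 7 + 6 + 8 = 27
Lyon → Lille → Marseille: 5 + 8 = 13
Lyon → Dijon → Rennes → Marseille: 6 + 1 + 5 = 12
The minimum is 12 km.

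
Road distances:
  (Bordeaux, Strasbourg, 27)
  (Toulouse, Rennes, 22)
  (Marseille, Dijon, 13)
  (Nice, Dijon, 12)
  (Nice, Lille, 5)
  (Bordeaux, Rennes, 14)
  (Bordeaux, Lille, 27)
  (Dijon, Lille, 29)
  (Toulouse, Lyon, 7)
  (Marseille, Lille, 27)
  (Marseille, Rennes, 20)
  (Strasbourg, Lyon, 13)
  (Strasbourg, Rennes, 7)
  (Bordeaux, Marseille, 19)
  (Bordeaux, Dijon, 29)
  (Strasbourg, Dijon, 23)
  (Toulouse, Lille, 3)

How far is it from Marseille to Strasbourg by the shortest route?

27

Some routes from Marseille to Strasbourg:
Marseille-Bordeaux-Rennes-Strasbourg: 19 + 14 + 7 = 40
Marseille-Rennes-Strasbourg: 20 + 7 = 27
Marseille-Dijon-Strasbourg: 13 + 23 = 36
The minimum is 27.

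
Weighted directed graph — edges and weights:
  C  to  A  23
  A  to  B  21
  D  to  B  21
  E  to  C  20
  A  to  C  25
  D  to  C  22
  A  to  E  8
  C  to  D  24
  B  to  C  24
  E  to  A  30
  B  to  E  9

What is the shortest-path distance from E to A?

Routes from E to A:
E→A: 30
E→C→A: 20 + 23 = 43
Shortest: 30.

30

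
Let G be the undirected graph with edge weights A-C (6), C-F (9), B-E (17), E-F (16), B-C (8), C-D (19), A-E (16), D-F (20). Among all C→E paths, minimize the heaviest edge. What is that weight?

Paths from C to E:
C → D → F → E: max(19, 20, 16) = 20
C → F → E: max(9, 16) = 16
C → B → E: max(8, 17) = 17
C → A → E: max(6, 16) = 16
Smallest bottleneck: 16.

16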